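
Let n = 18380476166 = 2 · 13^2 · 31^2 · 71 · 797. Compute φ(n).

φ(18380476166) = 18380476166 · (1 − 1/2) · (1 − 1/13) · (1 − 1/31) · (1 − 1/71) · (1 − 1/797)
       = 18380476166 · 20059200/45609122 = 8083857600.

8083857600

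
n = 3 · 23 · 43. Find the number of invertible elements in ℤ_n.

1848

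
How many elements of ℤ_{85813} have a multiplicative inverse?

Prime factorization: 85813 = 7 * 13 * 23 * 41.
φ(7) = 7 − 1 = 6.
φ(13) = 13 − 1 = 12.
φ(23) = 23 − 1 = 22.
φ(41) = 41 − 1 = 40.
Multiply: 6 · 12 · 22 · 40 = 63360.

63360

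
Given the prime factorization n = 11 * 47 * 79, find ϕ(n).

φ(40843) = 40843 · (1 − 1/11) · (1 − 1/47) · (1 − 1/79)
       = 40843 · 35880/40843 = 35880.

35880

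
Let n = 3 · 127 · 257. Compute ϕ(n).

64512

φ(97917) = 97917 · (1 − 1/3) · (1 − 1/127) · (1 − 1/257)
       = 97917 · 64512/97917 = 64512.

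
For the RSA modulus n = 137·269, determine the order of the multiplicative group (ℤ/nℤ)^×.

36448

φ(36853) = 36853 · (1 − 1/137) · (1 − 1/269)
       = 36853 · 36448/36853 = 36448.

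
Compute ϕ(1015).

672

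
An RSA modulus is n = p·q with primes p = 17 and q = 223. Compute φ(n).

3552

φ(17) = 17 − 1 = 16.
φ(223) = 223 − 1 = 222.
φ(3791) = 16 × 222 = 3552.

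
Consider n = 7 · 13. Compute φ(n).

φ(91) = 91 · (1 − 1/7) · (1 − 1/13)
       = 91 · 72/91 = 72.

72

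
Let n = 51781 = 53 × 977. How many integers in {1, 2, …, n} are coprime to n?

φ(51781) = 51781 · (1 − 1/53) · (1 − 1/977)
       = 51781 · 50752/51781 = 50752.

50752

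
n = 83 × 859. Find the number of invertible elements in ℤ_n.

70356

φ(71297) = 71297 · (1 − 1/83) · (1 − 1/859)
       = 71297 · 70356/71297 = 70356.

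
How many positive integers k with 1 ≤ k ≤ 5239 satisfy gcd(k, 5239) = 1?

4680

Factor 5239: 5239 = 13^2 · 31.
φ(5239) = 5239 · (1 − 1/13) · (1 − 1/31)
       = 5239 · 360/403 = 4680.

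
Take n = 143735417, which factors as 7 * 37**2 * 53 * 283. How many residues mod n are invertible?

117194688

φ(143735417) = 143735417 · (1 − 1/7) · (1 − 1/37) · (1 − 1/53) · (1 − 1/283)
       = 143735417 · 3167424/3884741 = 117194688.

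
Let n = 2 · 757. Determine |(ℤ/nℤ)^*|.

756

φ(2) = 2 − 1 = 1.
φ(757) = 757 − 1 = 756.
Multiply: 1 · 756 = 756.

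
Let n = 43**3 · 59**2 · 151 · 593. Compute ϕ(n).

23598216028800

φ(43^3) = 43^3 − 43^2 = 79507 − 1849 = 77658.
φ(59^2) = 59^1·(59−1) = 59·58 = 3422.
φ(151) = 151 − 1 = 150.
φ(593) = 593 − 1 = 592.
Since φ is multiplicative, φ(24782266942781) = 77658 · 3422 · 150 · 592 = 23598216028800.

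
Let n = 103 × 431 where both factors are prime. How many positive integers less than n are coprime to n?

43860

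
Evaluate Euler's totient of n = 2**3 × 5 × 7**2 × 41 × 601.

16128000

φ(48296360) = 48296360 · (1 − 1/2) · (1 − 1/5) · (1 − 1/7) · (1 − 1/41) · (1 − 1/601)
       = 48296360 · 576000/1724870 = 16128000.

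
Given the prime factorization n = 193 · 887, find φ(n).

170112

φ(171191) = 171191 · (1 − 1/193) · (1 − 1/887)
       = 171191 · 170112/171191 = 170112.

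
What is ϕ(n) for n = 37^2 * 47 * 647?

39581712

φ(37^2) = 37^2 − 37^1 = 1369 − 37 = 1332.
φ(47) = 47 − 1 = 46.
φ(647) = 647 − 1 = 646.
Multiply: 1332 · 46 · 646 = 39581712.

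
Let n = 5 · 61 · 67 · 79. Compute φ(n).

φ(5) = 5 − 1 = 4.
φ(61) = 61 − 1 = 60.
φ(67) = 67 − 1 = 66.
φ(79) = 79 − 1 = 78.
Since φ is multiplicative, φ(1614365) = 4 · 60 · 66 · 78 = 1235520.

1235520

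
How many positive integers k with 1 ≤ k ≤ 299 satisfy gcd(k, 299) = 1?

264

First factor: 299 = 13 × 23.
φ(299) = 299 · (1 − 1/13) · (1 − 1/23)
       = 299 · 264/299 = 264.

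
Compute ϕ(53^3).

φ(53^3) = 53^3 − 53^2 = 148877 − 2809 = 146068.

146068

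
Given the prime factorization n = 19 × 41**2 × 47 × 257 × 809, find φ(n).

φ(19) = 19 − 1 = 18.
φ(41^2) = 41^2 − 41^1 = 1681 − 41 = 1640.
φ(47) = 47 − 1 = 46.
φ(257) = 257 − 1 = 256.
φ(809) = 809 − 1 = 808.
φ(312105065429) = 18 × 1640 × 46 × 256 × 808 = 280883036160.

280883036160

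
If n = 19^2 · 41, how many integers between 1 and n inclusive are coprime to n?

13680

φ(19^2) = 19^1·(19−1) = 19·18 = 342.
φ(41) = 41 − 1 = 40.
Multiply: 342 · 40 = 13680.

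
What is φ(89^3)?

φ(704969) = 704969 · (1 − 1/89)
       = 704969 · 88/89 = 697048.

697048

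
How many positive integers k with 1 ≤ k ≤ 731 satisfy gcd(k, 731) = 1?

672

Factor 731: 731 = 17 × 43.
φ(731) = 731 · (1 − 1/17) · (1 − 1/43)
       = 731 · 672/731 = 672.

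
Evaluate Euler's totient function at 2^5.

16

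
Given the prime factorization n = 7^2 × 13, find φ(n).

φ(637) = 637 · (1 − 1/7) · (1 − 1/13)
       = 637 · 72/91 = 504.

504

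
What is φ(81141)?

48384

Prime factorization: 81141 = 3 · 17 · 37 · 43.
φ(3) = 3 − 1 = 2.
φ(17) = 17 − 1 = 16.
φ(37) = 37 − 1 = 36.
φ(43) = 43 − 1 = 42.
Multiply: 2 · 16 · 36 · 42 = 48384.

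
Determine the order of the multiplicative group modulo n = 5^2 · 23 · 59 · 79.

1990560

φ(5^2) = 5^1·(5−1) = 5·4 = 20.
φ(23) = 23 − 1 = 22.
φ(59) = 59 − 1 = 58.
φ(79) = 79 − 1 = 78.
Since φ is multiplicative, φ(2680075) = 20 · 22 · 58 · 78 = 1990560.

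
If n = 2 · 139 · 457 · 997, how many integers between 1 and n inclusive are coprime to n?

φ(2) = 2 − 1 = 1.
φ(139) = 139 − 1 = 138.
φ(457) = 457 − 1 = 456.
φ(997) = 997 − 1 = 996.
Multiply: 1 · 138 · 456 · 996 = 62676288.

62676288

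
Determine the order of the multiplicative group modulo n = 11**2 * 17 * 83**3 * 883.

876902463360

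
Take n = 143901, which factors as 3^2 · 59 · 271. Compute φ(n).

93960

φ(143901) = 143901 · (1 − 1/3) · (1 − 1/59) · (1 − 1/271)
       = 143901 · 31320/47967 = 93960.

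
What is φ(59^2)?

φ(3481) = 3481 · (1 − 1/59)
       = 3481 · 58/59 = 3422.

3422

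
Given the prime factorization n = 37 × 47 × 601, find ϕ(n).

993600

φ(37) = 37 − 1 = 36.
φ(47) = 47 − 1 = 46.
φ(601) = 601 − 1 = 600.
Multiply: 36 · 46 · 600 = 993600.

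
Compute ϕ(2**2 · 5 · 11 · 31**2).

φ(2^2) = 2^2 − 2^1 = 4 − 2 = 2.
φ(5) = 5 − 1 = 4.
φ(11) = 11 − 1 = 10.
φ(31^2) = 31^1·(31−1) = 31·30 = 930.
Multiply: 2 · 4 · 10 · 930 = 74400.

74400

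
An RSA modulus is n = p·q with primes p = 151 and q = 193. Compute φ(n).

φ(29143) = 29143 · (1 − 1/151) · (1 − 1/193)
       = 29143 · 28800/29143 = 28800.

28800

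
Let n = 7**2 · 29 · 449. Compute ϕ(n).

φ(638029) = 638029 · (1 − 1/7) · (1 − 1/29) · (1 − 1/449)
       = 638029 · 75264/91147 = 526848.

526848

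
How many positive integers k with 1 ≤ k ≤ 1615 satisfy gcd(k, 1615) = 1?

Prime factorization: 1615 = 5 · 17 · 19.
φ(5) = 5 − 1 = 4.
φ(17) = 17 − 1 = 16.
φ(19) = 19 − 1 = 18.
φ(1615) = 4 × 16 × 18 = 1152.

1152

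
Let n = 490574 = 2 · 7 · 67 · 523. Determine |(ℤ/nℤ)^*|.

206712

φ(490574) = 490574 · (1 − 1/2) · (1 − 1/7) · (1 − 1/67) · (1 − 1/523)
       = 490574 · 206712/490574 = 206712.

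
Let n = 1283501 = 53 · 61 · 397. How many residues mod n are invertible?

1235520

φ(53) = 53 − 1 = 52.
φ(61) = 61 − 1 = 60.
φ(397) = 397 − 1 = 396.
Multiply: 52 · 60 · 396 = 1235520.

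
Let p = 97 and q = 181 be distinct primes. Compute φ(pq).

17280

φ(n) = (p − 1)(q − 1) = (97−1)(181−1) = 96·180 = 17280.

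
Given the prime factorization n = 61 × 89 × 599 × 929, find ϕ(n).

φ(61) = 61 − 1 = 60.
φ(89) = 89 − 1 = 88.
φ(599) = 599 − 1 = 598.
φ(929) = 929 − 1 = 928.
Since φ is multiplicative, φ(3021081059) = 60 · 88 · 598 · 928 = 2930104320.

2930104320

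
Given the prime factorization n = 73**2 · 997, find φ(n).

5234976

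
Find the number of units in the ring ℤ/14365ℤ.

First factor: 14365 = 5 · 13**2 · 17.
φ(14365) = 14365 · (1 − 1/5) · (1 − 1/13) · (1 − 1/17)
       = 14365 · 768/1105 = 9984.

9984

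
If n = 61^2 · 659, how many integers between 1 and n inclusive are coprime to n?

2408280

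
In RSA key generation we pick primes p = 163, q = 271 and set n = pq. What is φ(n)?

φ(163) = 163 − 1 = 162.
φ(271) = 271 − 1 = 270.
Since φ is multiplicative, φ(44173) = 162 · 270 = 43740.

43740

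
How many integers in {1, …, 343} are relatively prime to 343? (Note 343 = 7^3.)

φ(7^3) = 7^2·(7−1) = 49·6 = 294.

294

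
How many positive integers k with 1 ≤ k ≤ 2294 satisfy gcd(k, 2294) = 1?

2294 = 2 · 31 · 37.
φ(2) = 2 − 1 = 1.
φ(31) = 31 − 1 = 30.
φ(37) = 37 − 1 = 36.
Since φ is multiplicative, φ(2294) = 1 · 30 · 36 = 1080.

1080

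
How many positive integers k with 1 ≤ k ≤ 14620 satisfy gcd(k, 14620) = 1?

Factor 14620: 14620 = 2**2 · 5 · 17 · 43.
φ(14620) = 14620 · (1 − 1/2) · (1 − 1/5) · (1 − 1/17) · (1 − 1/43)
       = 14620 · 2688/7310 = 5376.

5376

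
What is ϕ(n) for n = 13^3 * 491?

φ(1078727) = 1078727 · (1 − 1/13) · (1 − 1/491)
       = 1078727 · 5880/6383 = 993720.

993720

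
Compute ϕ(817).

First factor: 817 = 19 · 43.
φ(19) = 19 − 1 = 18.
φ(43) = 43 − 1 = 42.
Since φ is multiplicative, φ(817) = 18 · 42 = 756.

756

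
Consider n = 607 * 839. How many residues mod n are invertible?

φ(509273) = 509273 · (1 − 1/607) · (1 − 1/839)
       = 509273 · 507828/509273 = 507828.

507828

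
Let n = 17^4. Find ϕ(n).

φ(83521) = 83521 · (1 − 1/17)
       = 83521 · 16/17 = 78608.

78608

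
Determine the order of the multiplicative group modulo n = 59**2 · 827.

φ(2878787) = 2878787 · (1 − 1/59) · (1 − 1/827)
       = 2878787 · 47908/48793 = 2826572.

2826572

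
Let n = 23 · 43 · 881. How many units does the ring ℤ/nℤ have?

813120

φ(871309) = 871309 · (1 − 1/23) · (1 − 1/43) · (1 − 1/881)
       = 871309 · 813120/871309 = 813120.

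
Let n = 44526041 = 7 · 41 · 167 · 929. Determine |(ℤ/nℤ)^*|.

36971520

φ(7) = 7 − 1 = 6.
φ(41) = 41 − 1 = 40.
φ(167) = 167 − 1 = 166.
φ(929) = 929 − 1 = 928.
φ(44526041) = 6 × 40 × 166 × 928 = 36971520.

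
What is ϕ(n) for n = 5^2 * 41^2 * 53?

1705600

φ(2227325) = 2227325 · (1 − 1/5) · (1 − 1/41) · (1 − 1/53)
       = 2227325 · 8320/10865 = 1705600.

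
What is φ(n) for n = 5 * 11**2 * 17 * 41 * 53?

14643200

φ(22349305) = 22349305 · (1 − 1/5) · (1 − 1/11) · (1 − 1/17) · (1 − 1/41) · (1 − 1/53)
       = 22349305 · 1331200/2031755 = 14643200.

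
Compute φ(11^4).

13310

φ(11^4) = 11^3·(11−1) = 1331·10 = 13310.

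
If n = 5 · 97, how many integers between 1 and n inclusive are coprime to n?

φ(485) = 485 · (1 − 1/5) · (1 − 1/97)
       = 485 · 384/485 = 384.

384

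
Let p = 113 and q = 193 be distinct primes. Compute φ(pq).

φ(n) = (p − 1)(q − 1) = (113−1)(193−1) = 112·192 = 21504.

21504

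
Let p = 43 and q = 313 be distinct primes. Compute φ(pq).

13104

φ(n) = (p − 1)(q − 1) = (43−1)(313−1) = 42·312 = 13104.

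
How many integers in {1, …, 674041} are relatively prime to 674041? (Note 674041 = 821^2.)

673220

φ(821^2) = 821^2 − 821^1 = 674041 − 821 = 673220.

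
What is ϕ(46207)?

36960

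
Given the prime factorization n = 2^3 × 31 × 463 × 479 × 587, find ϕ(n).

φ(32285408552) = 32285408552 · (1 − 1/2) · (1 − 1/31) · (1 − 1/463) · (1 − 1/479) · (1 − 1/587)
       = 32285408552 · 3882296880/8071352138 = 15529187520.

15529187520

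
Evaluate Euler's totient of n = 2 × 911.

φ(1822) = 1822 · (1 − 1/2) · (1 − 1/911)
       = 1822 · 910/1822 = 910.

910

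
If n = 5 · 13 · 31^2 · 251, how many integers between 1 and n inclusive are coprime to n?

11160000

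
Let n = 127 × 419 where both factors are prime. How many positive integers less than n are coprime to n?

φ(127) = 127 − 1 = 126.
φ(419) = 419 − 1 = 418.
φ(53213) = 126 × 418 = 52668.

52668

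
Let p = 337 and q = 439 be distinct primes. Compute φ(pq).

φ(pq) = (p−1)(q−1) = 336 · 438 = 147168.

147168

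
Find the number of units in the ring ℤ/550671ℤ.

First factor: 550671 = 3 · 11**2 · 37 · 41.
φ(3) = 3 − 1 = 2.
φ(11^2) = 11^1·(11−1) = 11·10 = 110.
φ(37) = 37 − 1 = 36.
φ(41) = 41 − 1 = 40.
Since φ is multiplicative, φ(550671) = 2 · 110 · 36 · 40 = 316800.

316800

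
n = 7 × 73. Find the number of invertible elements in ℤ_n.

432

φ(7) = 7 − 1 = 6.
φ(73) = 73 − 1 = 72.
φ(511) = 6 × 72 = 432.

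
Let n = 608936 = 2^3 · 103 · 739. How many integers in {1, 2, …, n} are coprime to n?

φ(608936) = 608936 · (1 − 1/2) · (1 − 1/103) · (1 − 1/739)
       = 608936 · 75276/152234 = 301104.

301104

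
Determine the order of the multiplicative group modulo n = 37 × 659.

23688

φ(24383) = 24383 · (1 − 1/37) · (1 − 1/659)
       = 24383 · 23688/24383 = 23688.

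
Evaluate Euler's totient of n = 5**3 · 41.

4000

φ(5125) = 5125 · (1 − 1/5) · (1 − 1/41)
       = 5125 · 160/205 = 4000.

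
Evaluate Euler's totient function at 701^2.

490700

φ(491401) = 491401 · (1 − 1/701)
       = 491401 · 700/701 = 490700.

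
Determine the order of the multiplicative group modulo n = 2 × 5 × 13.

φ(130) = 130 · (1 − 1/2) · (1 − 1/5) · (1 − 1/13)
       = 130 · 48/130 = 48.

48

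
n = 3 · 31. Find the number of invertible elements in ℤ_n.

60

φ(3) = 3 − 1 = 2.
φ(31) = 31 − 1 = 30.
φ(93) = 2 × 30 = 60.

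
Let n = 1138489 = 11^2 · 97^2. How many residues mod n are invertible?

φ(11^2) = 11^2 − 11^1 = 121 − 11 = 110.
φ(97^2) = 97^1·(97−1) = 97·96 = 9312.
Multiply: 110 · 9312 = 1024320.

1024320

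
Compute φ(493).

448

Factor 493: 493 = 17 * 29.
φ(17) = 17 − 1 = 16.
φ(29) = 29 − 1 = 28.
φ(493) = 16 × 28 = 448.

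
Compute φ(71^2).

φ(71^2) = 71^2 − 71^1 = 5041 − 71 = 4970.

4970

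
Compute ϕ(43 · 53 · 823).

1795248

φ(43) = 43 − 1 = 42.
φ(53) = 53 − 1 = 52.
φ(823) = 823 − 1 = 822.
Multiply: 42 · 52 · 822 = 1795248.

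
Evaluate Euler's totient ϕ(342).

Prime factorization: 342 = 2 * 3^2 * 19.
φ(2) = 2 − 1 = 1.
φ(3^2) = 3^1·(3−1) = 3·2 = 6.
φ(19) = 19 − 1 = 18.
Multiply: 1 · 6 · 18 = 108.

108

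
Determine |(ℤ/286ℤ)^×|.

120

Factor 286: 286 = 2 × 11 × 13.
φ(286) = 286 · (1 − 1/2) · (1 − 1/11) · (1 − 1/13)
       = 286 · 120/286 = 120.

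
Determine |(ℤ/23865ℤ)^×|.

12096

Prime factorization: 23865 = 3 · 5 · 37 · 43.
φ(3) = 3 − 1 = 2.
φ(5) = 5 − 1 = 4.
φ(37) = 37 − 1 = 36.
φ(43) = 43 − 1 = 42.
Since φ is multiplicative, φ(23865) = 2 · 4 · 36 · 42 = 12096.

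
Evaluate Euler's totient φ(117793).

117793 = 13^2 · 17 · 41.
φ(13^2) = 13^2 − 13^1 = 169 − 13 = 156.
φ(17) = 17 − 1 = 16.
φ(41) = 41 − 1 = 40.
Since φ is multiplicative, φ(117793) = 156 · 16 · 40 = 99840.

99840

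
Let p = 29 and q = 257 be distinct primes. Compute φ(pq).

7168

φ(pq) = (p−1)(q−1) = 28 · 256 = 7168.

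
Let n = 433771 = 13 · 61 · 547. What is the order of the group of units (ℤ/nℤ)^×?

393120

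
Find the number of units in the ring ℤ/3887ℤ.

Factor 3887: 3887 = 13^2 · 23.
φ(13^2) = 13^1·(13−1) = 13·12 = 156.
φ(23) = 23 − 1 = 22.
Since φ is multiplicative, φ(3887) = 156 · 22 = 3432.

3432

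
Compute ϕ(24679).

22176

Factor 24679: 24679 = 23 · 29 · 37.
φ(23) = 23 − 1 = 22.
φ(29) = 29 − 1 = 28.
φ(37) = 37 − 1 = 36.
Multiply: 22 · 28 · 36 = 22176.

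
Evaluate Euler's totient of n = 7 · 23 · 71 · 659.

6079920

φ(7533029) = 7533029 · (1 − 1/7) · (1 − 1/23) · (1 − 1/71) · (1 − 1/659)
       = 7533029 · 6079920/7533029 = 6079920.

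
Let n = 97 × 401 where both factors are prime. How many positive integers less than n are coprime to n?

38400

φ(38897) = 38897 · (1 − 1/97) · (1 − 1/401)
       = 38897 · 38400/38897 = 38400.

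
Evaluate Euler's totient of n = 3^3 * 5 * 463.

33264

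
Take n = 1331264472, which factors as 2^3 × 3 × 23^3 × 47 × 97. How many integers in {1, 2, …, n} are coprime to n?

411147264

φ(1331264472) = 1331264472 · (1 − 1/2) · (1 − 1/3) · (1 − 1/23) · (1 − 1/47) · (1 − 1/97)
       = 1331264472 · 194304/629142 = 411147264.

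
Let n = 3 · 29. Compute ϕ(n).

φ(87) = 87 · (1 − 1/3) · (1 − 1/29)
       = 87 · 56/87 = 56.

56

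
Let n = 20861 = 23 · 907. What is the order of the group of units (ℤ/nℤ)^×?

φ(20861) = 20861 · (1 − 1/23) · (1 − 1/907)
       = 20861 · 19932/20861 = 19932.

19932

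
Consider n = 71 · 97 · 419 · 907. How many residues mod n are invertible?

φ(2617287271) = 2617287271 · (1 − 1/71) · (1 − 1/97) · (1 − 1/419) · (1 − 1/907)
       = 2617287271 · 2544917760/2617287271 = 2544917760.

2544917760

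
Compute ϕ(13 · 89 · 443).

φ(512551) = 512551 · (1 − 1/13) · (1 − 1/89) · (1 − 1/443)
       = 512551 · 466752/512551 = 466752.

466752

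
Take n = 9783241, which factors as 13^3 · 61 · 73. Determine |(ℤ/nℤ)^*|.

φ(9783241) = 9783241 · (1 − 1/13) · (1 − 1/61) · (1 − 1/73)
       = 9783241 · 51840/57889 = 8760960.

8760960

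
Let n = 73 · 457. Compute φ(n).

φ(33361) = 33361 · (1 − 1/73) · (1 − 1/457)
       = 33361 · 32832/33361 = 32832.

32832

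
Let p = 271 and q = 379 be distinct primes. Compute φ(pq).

φ(102709) = 102709 · (1 − 1/271) · (1 − 1/379)
       = 102709 · 102060/102709 = 102060.

102060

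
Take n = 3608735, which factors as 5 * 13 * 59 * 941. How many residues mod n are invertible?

2616960

φ(5) = 5 − 1 = 4.
φ(13) = 13 − 1 = 12.
φ(59) = 59 − 1 = 58.
φ(941) = 941 − 1 = 940.
φ(3608735) = 4 × 12 × 58 × 940 = 2616960.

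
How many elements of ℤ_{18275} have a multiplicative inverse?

18275 = 5^2 × 17 × 43.
φ(18275) = 18275 · (1 − 1/5) · (1 − 1/17) · (1 − 1/43)
       = 18275 · 2688/3655 = 13440.

13440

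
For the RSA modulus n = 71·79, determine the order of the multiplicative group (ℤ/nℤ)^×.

5460

φ(71) = 71 − 1 = 70.
φ(79) = 79 − 1 = 78.
Since φ is multiplicative, φ(5609) = 70 · 78 = 5460.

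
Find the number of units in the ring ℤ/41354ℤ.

Prime factorization: 41354 = 2 · 23 · 29 · 31.
φ(41354) = 41354 · (1 − 1/2) · (1 − 1/23) · (1 − 1/29) · (1 − 1/31)
       = 41354 · 18480/41354 = 18480.

18480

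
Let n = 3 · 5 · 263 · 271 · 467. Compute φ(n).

263718720

φ(499267365) = 499267365 · (1 − 1/3) · (1 − 1/5) · (1 − 1/263) · (1 − 1/271) · (1 − 1/467)
       = 499267365 · 263718720/499267365 = 263718720.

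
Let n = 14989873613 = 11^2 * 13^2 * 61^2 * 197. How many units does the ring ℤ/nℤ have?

12309897600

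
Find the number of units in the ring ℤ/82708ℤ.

First factor: 82708 = 2**2 · 23 · 29 · 31.
φ(2^2) = 2^2 − 2^1 = 4 − 2 = 2.
φ(23) = 23 − 1 = 22.
φ(29) = 29 − 1 = 28.
φ(31) = 31 − 1 = 30.
φ(82708) = 2 × 22 × 28 × 30 = 36960.

36960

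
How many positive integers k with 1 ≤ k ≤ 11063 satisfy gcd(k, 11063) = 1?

9504

Factor 11063: 11063 = 13 × 23 × 37.
φ(11063) = 11063 · (1 − 1/13) · (1 − 1/23) · (1 − 1/37)
       = 11063 · 9504/11063 = 9504.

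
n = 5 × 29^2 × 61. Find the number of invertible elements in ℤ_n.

194880

φ(5) = 5 − 1 = 4.
φ(29^2) = 29^1·(29−1) = 29·28 = 812.
φ(61) = 61 − 1 = 60.
Multiply: 4 · 812 · 60 = 194880.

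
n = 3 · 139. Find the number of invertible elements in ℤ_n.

φ(417) = 417 · (1 − 1/3) · (1 − 1/139)
       = 417 · 276/417 = 276.

276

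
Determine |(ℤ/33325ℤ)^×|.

25200

First factor: 33325 = 5**2 · 31 · 43.
φ(5^2) = 5^1·(5−1) = 5·4 = 20.
φ(31) = 31 − 1 = 30.
φ(43) = 43 − 1 = 42.
Multiply: 20 · 30 · 42 = 25200.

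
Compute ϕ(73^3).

φ(73^3) = 73^3 − 73^2 = 389017 − 5329 = 383688.

383688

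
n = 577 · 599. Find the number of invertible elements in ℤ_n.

φ(577) = 577 − 1 = 576.
φ(599) = 599 − 1 = 598.
φ(345623) = 576 × 598 = 344448.

344448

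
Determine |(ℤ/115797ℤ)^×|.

67760

115797 = 3 · 11**3 · 29.
φ(115797) = 115797 · (1 − 1/3) · (1 − 1/11) · (1 − 1/29)
       = 115797 · 560/957 = 67760.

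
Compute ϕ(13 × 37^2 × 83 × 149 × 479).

φ(13) = 13 − 1 = 12.
φ(37^2) = 37^2 − 37^1 = 1369 − 37 = 1332.
φ(83) = 83 − 1 = 82.
φ(149) = 149 − 1 = 148.
φ(479) = 479 − 1 = 478.
Multiply: 12 · 1332 · 82 · 148 · 478 = 92723311872.

92723311872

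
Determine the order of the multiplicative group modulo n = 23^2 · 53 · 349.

9156576

φ(23^2) = 23^2 − 23^1 = 529 − 23 = 506.
φ(53) = 53 − 1 = 52.
φ(349) = 349 − 1 = 348.
Since φ is multiplicative, φ(9784913) = 506 · 52 · 348 = 9156576.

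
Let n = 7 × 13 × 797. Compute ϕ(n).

57312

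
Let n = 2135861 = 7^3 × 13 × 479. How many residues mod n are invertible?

1686384

φ(2135861) = 2135861 · (1 − 1/7) · (1 − 1/13) · (1 − 1/479)
       = 2135861 · 34416/43589 = 1686384.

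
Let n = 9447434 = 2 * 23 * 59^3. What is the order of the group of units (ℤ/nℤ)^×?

4441756

φ(9447434) = 9447434 · (1 − 1/2) · (1 − 1/23) · (1 − 1/59)
       = 9447434 · 1276/2714 = 4441756.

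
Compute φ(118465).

Prime factorization: 118465 = 5 · 19 · 29 · 43.
φ(5) = 5 − 1 = 4.
φ(19) = 19 − 1 = 18.
φ(29) = 29 − 1 = 28.
φ(43) = 43 − 1 = 42.
Multiply: 4 · 18 · 28 · 42 = 84672.

84672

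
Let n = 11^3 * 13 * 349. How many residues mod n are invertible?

φ(6038747) = 6038747 · (1 − 1/11) · (1 − 1/13) · (1 − 1/349)
       = 6038747 · 41760/49907 = 5052960.

5052960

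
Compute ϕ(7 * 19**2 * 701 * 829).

φ(7) = 7 − 1 = 6.
φ(19^2) = 19^1·(19−1) = 19·18 = 342.
φ(701) = 701 − 1 = 700.
φ(829) = 829 − 1 = 828.
Multiply: 6 · 342 · 700 · 828 = 1189339200.

1189339200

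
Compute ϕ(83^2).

φ(6889) = 6889 · (1 − 1/83)
       = 6889 · 82/83 = 6806.

6806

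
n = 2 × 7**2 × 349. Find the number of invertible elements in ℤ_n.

14616

φ(2) = 2 − 1 = 1.
φ(7^2) = 7^1·(7−1) = 7·6 = 42.
φ(349) = 349 − 1 = 348.
φ(34202) = 1 × 42 × 348 = 14616.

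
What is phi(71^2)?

4970

φ(71^2) = 71^2 − 71^1 = 5041 − 71 = 4970.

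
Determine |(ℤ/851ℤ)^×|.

Factor 851: 851 = 23 * 37.
φ(851) = 851 · (1 − 1/23) · (1 − 1/37)
       = 851 · 792/851 = 792.

792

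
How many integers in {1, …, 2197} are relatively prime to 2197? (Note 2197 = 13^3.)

2028

φ(13^3) = 13^3 − 13^2 = 2197 − 169 = 2028.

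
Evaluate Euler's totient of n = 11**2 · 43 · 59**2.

15809640

φ(11^2) = 11^2 − 11^1 = 121 − 11 = 110.
φ(43) = 43 − 1 = 42.
φ(59^2) = 59^1·(59−1) = 59·58 = 3422.
φ(18111643) = 110 × 42 × 3422 = 15809640.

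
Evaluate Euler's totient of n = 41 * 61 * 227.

φ(41) = 41 − 1 = 40.
φ(61) = 61 − 1 = 60.
φ(227) = 227 − 1 = 226.
φ(567727) = 40 × 60 × 226 = 542400.

542400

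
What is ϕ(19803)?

10560

First factor: 19803 = 3 · 7 · 23 · 41.
φ(3) = 3 − 1 = 2.
φ(7) = 7 − 1 = 6.
φ(23) = 23 − 1 = 22.
φ(41) = 41 − 1 = 40.
Since φ is multiplicative, φ(19803) = 2 · 6 · 22 · 40 = 10560.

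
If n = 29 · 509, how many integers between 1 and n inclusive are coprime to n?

14224

φ(14761) = 14761 · (1 − 1/29) · (1 − 1/509)
       = 14761 · 14224/14761 = 14224.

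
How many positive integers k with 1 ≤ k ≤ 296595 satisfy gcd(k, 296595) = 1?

296595 = 3^3 * 5 * 13^3.
φ(3^3) = 3^3 − 3^2 = 27 − 9 = 18.
φ(5) = 5 − 1 = 4.
φ(13^3) = 13^3 − 13^2 = 2197 − 169 = 2028.
φ(296595) = 18 × 4 × 2028 = 146016.

146016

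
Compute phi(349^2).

121452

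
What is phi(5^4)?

500

φ(625) = 625 · (1 − 1/5)
       = 625 · 4/5 = 500.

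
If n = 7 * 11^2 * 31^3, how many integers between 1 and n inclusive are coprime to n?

φ(7) = 7 − 1 = 6.
φ(11^2) = 11^1·(11−1) = 11·10 = 110.
φ(31^3) = 31^2·(31−1) = 961·30 = 28830.
Since φ is multiplicative, φ(25232977) = 6 · 110 · 28830 = 19027800.

19027800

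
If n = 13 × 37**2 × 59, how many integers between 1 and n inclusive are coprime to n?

φ(1050023) = 1050023 · (1 − 1/13) · (1 − 1/37) · (1 − 1/59)
       = 1050023 · 25056/28379 = 927072.

927072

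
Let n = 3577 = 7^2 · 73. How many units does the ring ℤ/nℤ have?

φ(3577) = 3577 · (1 − 1/7) · (1 − 1/73)
       = 3577 · 432/511 = 3024.

3024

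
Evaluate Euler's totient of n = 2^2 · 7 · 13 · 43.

6048

φ(2^2) = 2^1·(2−1) = 2·1 = 2.
φ(7) = 7 − 1 = 6.
φ(13) = 13 − 1 = 12.
φ(43) = 43 − 1 = 42.
φ(15652) = 2 × 6 × 12 × 42 = 6048.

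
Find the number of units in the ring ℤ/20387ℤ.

18144

First factor: 20387 = 19 · 29 · 37.
φ(20387) = 20387 · (1 − 1/19) · (1 − 1/29) · (1 − 1/37)
       = 20387 · 18144/20387 = 18144.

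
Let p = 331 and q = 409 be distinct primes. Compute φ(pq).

φ(n) = (p − 1)(q − 1) = (331−1)(409−1) = 330·408 = 134640.

134640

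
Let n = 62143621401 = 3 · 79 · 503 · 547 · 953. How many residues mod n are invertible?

40705951104

φ(3) = 3 − 1 = 2.
φ(79) = 79 − 1 = 78.
φ(503) = 503 − 1 = 502.
φ(547) = 547 − 1 = 546.
φ(953) = 953 − 1 = 952.
Multiply: 2 · 78 · 502 · 546 · 952 = 40705951104.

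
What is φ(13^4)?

26364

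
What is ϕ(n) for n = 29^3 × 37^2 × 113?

3512984832

φ(3772905133) = 3772905133 · (1 − 1/29) · (1 − 1/37) · (1 − 1/113)
       = 3772905133 · 112896/121249 = 3512984832.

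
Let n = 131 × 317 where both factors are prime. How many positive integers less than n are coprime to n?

For distinct primes, φ(pq) = (p−1)(q−1) = 130 × 316 = 41080.

41080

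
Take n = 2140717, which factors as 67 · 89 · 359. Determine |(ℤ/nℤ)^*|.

2079264

φ(67) = 67 − 1 = 66.
φ(89) = 89 − 1 = 88.
φ(359) = 359 − 1 = 358.
φ(2140717) = 66 × 88 × 358 = 2079264.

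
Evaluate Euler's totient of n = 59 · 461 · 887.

φ(59) = 59 − 1 = 58.
φ(461) = 461 − 1 = 460.
φ(887) = 887 − 1 = 886.
Since φ is multiplicative, φ(24125513) = 58 · 460 · 886 = 23638480.

23638480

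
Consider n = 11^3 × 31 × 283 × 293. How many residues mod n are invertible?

φ(3421320859) = 3421320859 · (1 − 1/11) · (1 − 1/31) · (1 − 1/283) · (1 − 1/293)
       = 3421320859 · 24703200/28275379 = 2989087200.

2989087200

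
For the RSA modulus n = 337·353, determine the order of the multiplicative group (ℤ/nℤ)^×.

For distinct primes, φ(pq) = (p−1)(q−1) = 336 × 352 = 118272.

118272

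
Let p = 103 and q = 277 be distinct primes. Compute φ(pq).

28152

φ(n) = (p − 1)(q − 1) = (103−1)(277−1) = 102·276 = 28152.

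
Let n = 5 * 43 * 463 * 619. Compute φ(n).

φ(61618355) = 61618355 · (1 − 1/5) · (1 − 1/43) · (1 − 1/463) · (1 − 1/619)
       = 61618355 · 47966688/61618355 = 47966688.

47966688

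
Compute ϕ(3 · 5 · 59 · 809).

374912

φ(3) = 3 − 1 = 2.
φ(5) = 5 − 1 = 4.
φ(59) = 59 − 1 = 58.
φ(809) = 809 − 1 = 808.
Multiply: 2 · 4 · 58 · 808 = 374912.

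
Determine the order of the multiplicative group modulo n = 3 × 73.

144

φ(219) = 219 · (1 − 1/3) · (1 − 1/73)
       = 219 · 144/219 = 144.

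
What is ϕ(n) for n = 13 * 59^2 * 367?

φ(13) = 13 − 1 = 12.
φ(59^2) = 59^2 − 59^1 = 3481 − 59 = 3422.
φ(367) = 367 − 1 = 366.
Since φ is multiplicative, φ(16607851) = 12 · 3422 · 366 = 15029424.

15029424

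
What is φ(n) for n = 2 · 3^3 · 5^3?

φ(6750) = 6750 · (1 − 1/2) · (1 − 1/3) · (1 − 1/5)
       = 6750 · 8/30 = 1800.

1800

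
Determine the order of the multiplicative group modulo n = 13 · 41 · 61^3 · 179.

φ(21655576267) = 21655576267 · (1 − 1/13) · (1 − 1/41) · (1 − 1/61) · (1 − 1/179)
       = 21655576267 · 5126400/5819827 = 19075334400.

19075334400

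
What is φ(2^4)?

φ(16) = 16 · (1 − 1/2)
       = 16 · 1/2 = 8.

8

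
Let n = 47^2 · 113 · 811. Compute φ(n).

196136640

φ(202439387) = 202439387 · (1 − 1/47) · (1 − 1/113) · (1 − 1/811)
       = 202439387 · 4173120/4307221 = 196136640.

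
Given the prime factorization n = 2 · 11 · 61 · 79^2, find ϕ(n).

φ(8375422) = 8375422 · (1 − 1/2) · (1 − 1/11) · (1 − 1/61) · (1 − 1/79)
       = 8375422 · 46800/106018 = 3697200.

3697200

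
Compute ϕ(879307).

720720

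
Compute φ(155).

155 = 5 · 31.
φ(155) = 155 · (1 − 1/5) · (1 − 1/31)
       = 155 · 120/155 = 120.

120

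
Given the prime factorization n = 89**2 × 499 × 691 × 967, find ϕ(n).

2599729957440

φ(2641101430063) = 2641101430063 · (1 − 1/89) · (1 − 1/499) · (1 − 1/691) · (1 − 1/967)
       = 2641101430063 · 29210448960/29675296967 = 2599729957440.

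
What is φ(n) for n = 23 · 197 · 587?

φ(23) = 23 − 1 = 22.
φ(197) = 197 − 1 = 196.
φ(587) = 587 − 1 = 586.
Since φ is multiplicative, φ(2659697) = 22 · 196 · 586 = 2526832.

2526832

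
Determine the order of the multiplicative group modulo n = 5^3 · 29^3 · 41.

94192000

φ(5^3) = 5^3 − 5^2 = 125 − 25 = 100.
φ(29^3) = 29^2·(29−1) = 841·28 = 23548.
φ(41) = 41 − 1 = 40.
φ(124993625) = 100 × 23548 × 40 = 94192000.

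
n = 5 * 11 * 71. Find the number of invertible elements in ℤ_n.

2800

φ(5) = 5 − 1 = 4.
φ(11) = 11 − 1 = 10.
φ(71) = 71 − 1 = 70.
Since φ is multiplicative, φ(3905) = 4 · 10 · 70 = 2800.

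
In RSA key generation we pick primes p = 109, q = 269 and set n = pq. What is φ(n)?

28944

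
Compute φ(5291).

Factor 5291: 5291 = 11 * 13 * 37.
φ(5291) = 5291 · (1 − 1/11) · (1 − 1/13) · (1 − 1/37)
       = 5291 · 4320/5291 = 4320.

4320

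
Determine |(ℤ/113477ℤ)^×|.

84672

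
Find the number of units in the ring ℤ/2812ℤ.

Prime factorization: 2812 = 2**2 * 19 * 37.
φ(2812) = 2812 · (1 − 1/2) · (1 − 1/19) · (1 − 1/37)
       = 2812 · 648/1406 = 1296.

1296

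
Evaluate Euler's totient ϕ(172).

172 = 2**2 · 43.
φ(172) = 172 · (1 − 1/2) · (1 − 1/43)
       = 172 · 42/86 = 84.

84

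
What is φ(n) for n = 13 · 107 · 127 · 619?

φ(109350683) = 109350683 · (1 − 1/13) · (1 − 1/107) · (1 − 1/127) · (1 − 1/619)
       = 109350683 · 99048096/109350683 = 99048096.

99048096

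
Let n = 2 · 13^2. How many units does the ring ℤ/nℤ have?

156

φ(338) = 338 · (1 − 1/2) · (1 − 1/13)
       = 338 · 12/26 = 156.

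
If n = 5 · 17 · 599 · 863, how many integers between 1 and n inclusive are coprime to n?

φ(5) = 5 − 1 = 4.
φ(17) = 17 − 1 = 16.
φ(599) = 599 − 1 = 598.
φ(863) = 863 − 1 = 862.
Since φ is multiplicative, φ(43939645) = 4 · 16 · 598 · 862 = 32990464.

32990464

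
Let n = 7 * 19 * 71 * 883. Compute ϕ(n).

φ(7) = 7 − 1 = 6.
φ(19) = 19 − 1 = 18.
φ(71) = 71 − 1 = 70.
φ(883) = 883 − 1 = 882.
Since φ is multiplicative, φ(8338169) = 6 · 18 · 70 · 882 = 6667920.

6667920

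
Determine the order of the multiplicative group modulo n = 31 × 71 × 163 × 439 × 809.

φ(127415038213) = 127415038213 · (1 − 1/31) · (1 − 1/71) · (1 − 1/163) · (1 − 1/439) · (1 − 1/809)
       = 127415038213 · 120398140800/127415038213 = 120398140800.

120398140800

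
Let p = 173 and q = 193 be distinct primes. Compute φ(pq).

φ(33389) = 33389 · (1 − 1/173) · (1 − 1/193)
       = 33389 · 33024/33389 = 33024.

33024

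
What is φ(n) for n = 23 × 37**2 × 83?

2402928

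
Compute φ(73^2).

φ(5329) = 5329 · (1 − 1/73)
       = 5329 · 72/73 = 5256.

5256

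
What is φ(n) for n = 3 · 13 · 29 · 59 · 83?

φ(3) = 3 − 1 = 2.
φ(13) = 13 − 1 = 12.
φ(29) = 29 − 1 = 28.
φ(59) = 59 − 1 = 58.
φ(83) = 83 − 1 = 82.
Multiply: 2 · 12 · 28 · 58 · 82 = 3196032.

3196032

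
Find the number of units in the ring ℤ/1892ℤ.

First factor: 1892 = 2**2 · 11 · 43.
φ(2^2) = 2^2 − 2^1 = 4 − 2 = 2.
φ(11) = 11 − 1 = 10.
φ(43) = 43 − 1 = 42.
Since φ is multiplicative, φ(1892) = 2 · 10 · 42 = 840.

840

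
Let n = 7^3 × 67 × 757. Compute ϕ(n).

14669424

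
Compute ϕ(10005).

10005 = 3 * 5 * 23 * 29.
φ(10005) = 10005 · (1 − 1/3) · (1 − 1/5) · (1 − 1/23) · (1 − 1/29)
       = 10005 · 4928/10005 = 4928.

4928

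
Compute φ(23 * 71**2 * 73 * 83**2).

φ(23) = 23 − 1 = 22.
φ(71^2) = 71^2 − 71^1 = 5041 − 71 = 4970.
φ(73) = 73 − 1 = 72.
φ(83^2) = 83^2 − 83^1 = 6889 − 83 = 6806.
φ(58307386871) = 22 × 4970 × 72 × 6806 = 53580098880.

53580098880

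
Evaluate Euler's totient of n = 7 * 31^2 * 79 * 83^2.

φ(7) = 7 − 1 = 6.
φ(31^2) = 31^1·(31−1) = 31·30 = 930.
φ(79) = 79 − 1 = 78.
φ(83^2) = 83^2 − 83^1 = 6889 − 83 = 6806.
φ(3661041937) = 6 × 930 × 78 × 6806 = 2962243440.

2962243440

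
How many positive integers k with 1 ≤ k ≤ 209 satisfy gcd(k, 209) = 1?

180

Factor 209: 209 = 11 * 19.
φ(11) = 11 − 1 = 10.
φ(19) = 19 − 1 = 18.
Since φ is multiplicative, φ(209) = 10 · 18 = 180.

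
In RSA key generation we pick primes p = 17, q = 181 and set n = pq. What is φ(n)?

For distinct primes, φ(pq) = (p−1)(q−1) = 16 × 180 = 2880.

2880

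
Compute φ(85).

64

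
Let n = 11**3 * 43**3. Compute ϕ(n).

93966180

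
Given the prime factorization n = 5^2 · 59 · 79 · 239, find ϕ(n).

φ(27849475) = 27849475 · (1 − 1/5) · (1 − 1/59) · (1 − 1/79) · (1 − 1/239)
       = 27849475 · 4306848/5569895 = 21534240.

21534240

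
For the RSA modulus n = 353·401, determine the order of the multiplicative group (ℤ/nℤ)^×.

140800

φ(n) = (p − 1)(q − 1) = (353−1)(401−1) = 352·400 = 140800.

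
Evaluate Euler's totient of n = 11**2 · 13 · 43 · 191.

φ(11^2) = 11^1·(11−1) = 11·10 = 110.
φ(13) = 13 − 1 = 12.
φ(43) = 43 − 1 = 42.
φ(191) = 191 − 1 = 190.
Since φ is multiplicative, φ(12919049) = 110 · 12 · 42 · 190 = 10533600.

10533600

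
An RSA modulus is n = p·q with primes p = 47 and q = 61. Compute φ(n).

For distinct primes, φ(pq) = (p−1)(q−1) = 46 × 60 = 2760.

2760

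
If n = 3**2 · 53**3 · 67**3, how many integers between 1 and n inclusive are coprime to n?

259656903792

φ(402990238359) = 402990238359 · (1 − 1/3) · (1 − 1/53) · (1 − 1/67)
       = 402990238359 · 6864/10653 = 259656903792.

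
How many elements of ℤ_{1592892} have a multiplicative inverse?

444528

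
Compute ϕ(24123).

13440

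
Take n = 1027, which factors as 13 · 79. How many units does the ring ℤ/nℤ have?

936

φ(1027) = 1027 · (1 − 1/13) · (1 − 1/79)
       = 1027 · 936/1027 = 936.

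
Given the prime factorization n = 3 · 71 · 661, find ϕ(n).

φ(140793) = 140793 · (1 − 1/3) · (1 − 1/71) · (1 − 1/661)
       = 140793 · 92400/140793 = 92400.

92400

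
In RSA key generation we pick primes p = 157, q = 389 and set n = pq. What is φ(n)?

φ(n) = (p − 1)(q − 1) = (157−1)(389−1) = 156·388 = 60528.

60528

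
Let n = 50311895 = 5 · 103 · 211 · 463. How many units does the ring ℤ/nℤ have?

39584160

φ(5) = 5 − 1 = 4.
φ(103) = 103 − 1 = 102.
φ(211) = 211 − 1 = 210.
φ(463) = 463 − 1 = 462.
Multiply: 4 · 102 · 210 · 462 = 39584160.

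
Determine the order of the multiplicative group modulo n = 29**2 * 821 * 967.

643201440

φ(667675787) = 667675787 · (1 − 1/29) · (1 − 1/821) · (1 − 1/967)
       = 667675787 · 22179360/23023303 = 643201440.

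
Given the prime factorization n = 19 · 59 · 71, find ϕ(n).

φ(19) = 19 − 1 = 18.
φ(59) = 59 − 1 = 58.
φ(71) = 71 − 1 = 70.
Multiply: 18 · 58 · 70 = 73080.

73080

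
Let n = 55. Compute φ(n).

55 = 5 · 11.
φ(55) = 55 · (1 − 1/5) · (1 − 1/11)
       = 55 · 40/55 = 40.

40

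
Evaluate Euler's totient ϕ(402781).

338688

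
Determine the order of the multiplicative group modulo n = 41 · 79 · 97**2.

φ(41) = 41 − 1 = 40.
φ(79) = 79 − 1 = 78.
φ(97^2) = 97^1·(97−1) = 97·96 = 9312.
Since φ is multiplicative, φ(30475751) = 40 · 78 · 9312 = 29053440.

29053440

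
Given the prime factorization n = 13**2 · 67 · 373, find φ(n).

φ(4223479) = 4223479 · (1 − 1/13) · (1 − 1/67) · (1 − 1/373)
       = 4223479 · 294624/324883 = 3830112.

3830112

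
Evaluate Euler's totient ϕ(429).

240

Factor 429: 429 = 3 * 11 * 13.
φ(3) = 3 − 1 = 2.
φ(11) = 11 − 1 = 10.
φ(13) = 13 − 1 = 12.
Since φ is multiplicative, φ(429) = 2 · 10 · 12 = 240.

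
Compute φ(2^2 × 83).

φ(332) = 332 · (1 − 1/2) · (1 − 1/83)
       = 332 · 82/166 = 164.

164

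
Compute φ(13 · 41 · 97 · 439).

φ(22696739) = 22696739 · (1 − 1/13) · (1 − 1/41) · (1 − 1/97) · (1 − 1/439)
       = 22696739 · 20183040/22696739 = 20183040.

20183040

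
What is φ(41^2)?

φ(1681) = 1681 · (1 − 1/41)
       = 1681 · 40/41 = 1640.

1640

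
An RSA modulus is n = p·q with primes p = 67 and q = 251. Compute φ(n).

16500

φ(pq) = (p−1)(q−1) = 66 · 250 = 16500.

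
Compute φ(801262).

304920

Prime factorization: 801262 = 2 × 7 × 11**3 × 43.
φ(2) = 2 − 1 = 1.
φ(7) = 7 − 1 = 6.
φ(11^3) = 11^2·(11−1) = 121·10 = 1210.
φ(43) = 43 − 1 = 42.
Multiply: 1 · 6 · 1210 · 42 = 304920.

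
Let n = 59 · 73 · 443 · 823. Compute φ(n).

1517241024

φ(1570284823) = 1570284823 · (1 − 1/59) · (1 − 1/73) · (1 − 1/443) · (1 − 1/823)
       = 1570284823 · 1517241024/1570284823 = 1517241024.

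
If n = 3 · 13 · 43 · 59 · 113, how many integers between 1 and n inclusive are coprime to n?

6547968

φ(3) = 3 − 1 = 2.
φ(13) = 13 − 1 = 12.
φ(43) = 43 − 1 = 42.
φ(59) = 59 − 1 = 58.
φ(113) = 113 − 1 = 112.
Since φ is multiplicative, φ(11180559) = 2 · 12 · 42 · 58 · 112 = 6547968.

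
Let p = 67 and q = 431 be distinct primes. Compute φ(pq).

φ(pq) = (p−1)(q−1) = 66 · 430 = 28380.

28380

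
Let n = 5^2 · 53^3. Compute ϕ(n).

2921360

φ(3721925) = 3721925 · (1 − 1/5) · (1 − 1/53)
       = 3721925 · 208/265 = 2921360.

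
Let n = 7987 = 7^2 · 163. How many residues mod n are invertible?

φ(7987) = 7987 · (1 − 1/7) · (1 − 1/163)
       = 7987 · 972/1141 = 6804.

6804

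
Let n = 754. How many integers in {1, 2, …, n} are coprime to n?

336

Prime factorization: 754 = 2 · 13 · 29.
φ(754) = 754 · (1 − 1/2) · (1 − 1/13) · (1 − 1/29)
       = 754 · 336/754 = 336.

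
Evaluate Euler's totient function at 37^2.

φ(1369) = 1369 · (1 − 1/37)
       = 1369 · 36/37 = 1332.

1332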